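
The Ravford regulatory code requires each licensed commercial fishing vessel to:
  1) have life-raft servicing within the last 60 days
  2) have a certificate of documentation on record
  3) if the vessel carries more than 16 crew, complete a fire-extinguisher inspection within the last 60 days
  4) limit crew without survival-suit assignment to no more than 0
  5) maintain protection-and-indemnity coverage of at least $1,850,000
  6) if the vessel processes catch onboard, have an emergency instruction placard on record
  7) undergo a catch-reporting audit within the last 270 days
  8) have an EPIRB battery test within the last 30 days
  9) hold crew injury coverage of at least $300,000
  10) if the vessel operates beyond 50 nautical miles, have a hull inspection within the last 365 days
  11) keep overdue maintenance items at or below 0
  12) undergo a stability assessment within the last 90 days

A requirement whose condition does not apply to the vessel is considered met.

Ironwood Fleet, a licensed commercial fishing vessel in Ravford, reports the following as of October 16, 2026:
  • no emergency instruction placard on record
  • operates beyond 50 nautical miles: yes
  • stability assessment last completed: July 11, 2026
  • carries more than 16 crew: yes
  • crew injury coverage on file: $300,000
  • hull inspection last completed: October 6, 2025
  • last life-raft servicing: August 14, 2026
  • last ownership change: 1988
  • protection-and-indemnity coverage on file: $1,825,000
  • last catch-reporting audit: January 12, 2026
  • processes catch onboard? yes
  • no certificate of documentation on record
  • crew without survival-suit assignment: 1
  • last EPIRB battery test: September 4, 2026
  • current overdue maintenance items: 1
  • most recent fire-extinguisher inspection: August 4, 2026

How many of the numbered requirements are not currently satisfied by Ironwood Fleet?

1. life-raft servicing 63 days ago vs limit 60 → not met
2. certificate of documentation absent → not met
3. condition 'carries more than 16 crew' holds; fire-extinguisher inspection 73 days ago vs limit 60 → not met
4. crew without survival-suit assignment 1 > 0 → not met
5. protection-and-indemnity coverage $1,825,000 < $1,850,000 → not met
6. condition 'processes catch onboard' holds; emergency instruction placard absent → not met
7. catch-reporting audit 277 days ago vs limit 270 → not met
8. EPIRB battery test 42 days ago vs limit 30 → not met
9. crew injury coverage $300,000 ≥ $300,000 → met
10. condition 'operates beyond 50 nautical miles' holds; hull inspection 375 days ago vs limit 365 → not met
11. overdue maintenance items 1 > 0 → not met
12. stability assessment 97 days ago vs limit 90 → not met
Not met: 11 of 12

11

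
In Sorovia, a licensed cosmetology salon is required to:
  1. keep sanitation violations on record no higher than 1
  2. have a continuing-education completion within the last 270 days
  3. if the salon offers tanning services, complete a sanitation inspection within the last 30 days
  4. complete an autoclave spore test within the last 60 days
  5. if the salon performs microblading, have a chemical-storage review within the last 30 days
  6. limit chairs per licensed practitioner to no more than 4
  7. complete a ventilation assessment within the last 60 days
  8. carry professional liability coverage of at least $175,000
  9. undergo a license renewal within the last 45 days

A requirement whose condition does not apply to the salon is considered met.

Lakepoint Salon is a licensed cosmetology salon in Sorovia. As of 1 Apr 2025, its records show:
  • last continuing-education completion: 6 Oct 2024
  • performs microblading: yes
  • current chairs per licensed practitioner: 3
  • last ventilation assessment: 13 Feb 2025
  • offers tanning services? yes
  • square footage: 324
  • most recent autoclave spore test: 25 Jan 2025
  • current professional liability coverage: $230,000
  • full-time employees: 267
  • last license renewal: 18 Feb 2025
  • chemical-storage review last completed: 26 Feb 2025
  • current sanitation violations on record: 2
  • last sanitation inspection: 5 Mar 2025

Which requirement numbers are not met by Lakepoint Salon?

1, 4, 5

1. sanitation violations on record 2 > 1 → not met
2. continuing-education completion 177 days ago vs limit 270 → met
3. condition 'offers tanning services' holds; sanitation inspection 27 days ago vs limit 30 → met
4. autoclave spore test 66 days ago vs limit 60 → not met
5. condition 'performs microblading' holds; chemical-storage review 34 days ago vs limit 30 → not met
6. chairs per licensed practitioner 3 ≤ 4 → met
7. ventilation assessment 47 days ago vs limit 60 → met
8. professional liability coverage $230,000 ≥ $175,000 → met
9. license renewal 42 days ago vs limit 45 → met
Not met: 1, 4, 5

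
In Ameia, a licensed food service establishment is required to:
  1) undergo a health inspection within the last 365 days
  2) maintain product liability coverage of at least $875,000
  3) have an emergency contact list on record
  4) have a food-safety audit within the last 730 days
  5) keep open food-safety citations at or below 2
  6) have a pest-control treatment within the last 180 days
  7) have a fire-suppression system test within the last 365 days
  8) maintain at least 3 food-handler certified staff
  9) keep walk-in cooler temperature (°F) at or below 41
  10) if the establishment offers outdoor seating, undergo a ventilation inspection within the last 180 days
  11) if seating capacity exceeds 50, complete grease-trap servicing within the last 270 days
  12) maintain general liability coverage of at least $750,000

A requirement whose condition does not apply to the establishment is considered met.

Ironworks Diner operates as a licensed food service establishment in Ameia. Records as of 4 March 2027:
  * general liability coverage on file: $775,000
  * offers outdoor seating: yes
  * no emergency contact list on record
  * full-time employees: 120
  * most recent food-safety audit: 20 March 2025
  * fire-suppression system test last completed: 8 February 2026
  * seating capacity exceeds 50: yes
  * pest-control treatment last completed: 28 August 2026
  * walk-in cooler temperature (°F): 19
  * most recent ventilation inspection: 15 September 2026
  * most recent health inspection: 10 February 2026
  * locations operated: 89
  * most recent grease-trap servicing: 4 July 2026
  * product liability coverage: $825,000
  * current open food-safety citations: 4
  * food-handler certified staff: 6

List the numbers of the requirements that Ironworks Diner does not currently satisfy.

1, 2, 3, 5, 6, 7

1. health inspection 387 days ago vs limit 365 → not met
2. product liability coverage $825,000 < $875,000 → not met
3. emergency contact list absent → not met
4. food-safety audit 714 days ago vs limit 730 → met
5. open food-safety citations 4 > 2 → not met
6. pest-control treatment 188 days ago vs limit 180 → not met
7. fire-suppression system test 389 days ago vs limit 365 → not met
8. food-handler certified staff 6 ≥ 3 → met
9. walk-in cooler temperature (°F) 19 ≤ 41 → met
10. condition 'offers outdoor seating' holds; ventilation inspection 170 days ago vs limit 180 → met
11. condition 'seating capacity exceeds 50' holds; grease-trap servicing 243 days ago vs limit 270 → met
12. general liability coverage $775,000 ≥ $750,000 → met
Not met: 1, 2, 3, 5, 6, 7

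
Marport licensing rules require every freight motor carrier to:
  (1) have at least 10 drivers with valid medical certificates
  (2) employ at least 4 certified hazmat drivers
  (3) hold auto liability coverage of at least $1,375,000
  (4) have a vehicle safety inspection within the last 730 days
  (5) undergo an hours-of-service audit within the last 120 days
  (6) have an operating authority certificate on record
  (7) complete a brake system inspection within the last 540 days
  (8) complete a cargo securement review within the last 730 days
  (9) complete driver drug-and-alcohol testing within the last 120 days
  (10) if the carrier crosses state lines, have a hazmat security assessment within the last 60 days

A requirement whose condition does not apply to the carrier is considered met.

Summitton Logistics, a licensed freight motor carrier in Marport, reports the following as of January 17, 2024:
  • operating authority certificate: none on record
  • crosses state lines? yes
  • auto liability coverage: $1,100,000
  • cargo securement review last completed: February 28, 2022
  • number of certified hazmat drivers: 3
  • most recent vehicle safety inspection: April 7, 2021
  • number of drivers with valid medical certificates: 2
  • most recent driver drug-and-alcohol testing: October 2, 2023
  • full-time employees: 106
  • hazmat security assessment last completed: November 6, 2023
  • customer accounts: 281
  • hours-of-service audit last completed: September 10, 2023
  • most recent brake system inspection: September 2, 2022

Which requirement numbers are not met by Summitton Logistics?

1. drivers with valid medical certificates 2 < 10 → not met
2. certified hazmat drivers 3 < 4 → not met
3. auto liability coverage $1,100,000 < $1,375,000 → not met
4. vehicle safety inspection 1015 days ago vs limit 730 → not met
5. hours-of-service audit 129 days ago vs limit 120 → not met
6. operating authority certificate absent → not met
7. brake system inspection 502 days ago vs limit 540 → met
8. cargo securement review 688 days ago vs limit 730 → met
9. driver drug-and-alcohol testing 107 days ago vs limit 120 → met
10. condition 'crosses state lines' holds; hazmat security assessment 72 days ago vs limit 60 → not met
Not met: 1, 2, 3, 4, 5, 6, 10

1, 2, 3, 4, 5, 6, 10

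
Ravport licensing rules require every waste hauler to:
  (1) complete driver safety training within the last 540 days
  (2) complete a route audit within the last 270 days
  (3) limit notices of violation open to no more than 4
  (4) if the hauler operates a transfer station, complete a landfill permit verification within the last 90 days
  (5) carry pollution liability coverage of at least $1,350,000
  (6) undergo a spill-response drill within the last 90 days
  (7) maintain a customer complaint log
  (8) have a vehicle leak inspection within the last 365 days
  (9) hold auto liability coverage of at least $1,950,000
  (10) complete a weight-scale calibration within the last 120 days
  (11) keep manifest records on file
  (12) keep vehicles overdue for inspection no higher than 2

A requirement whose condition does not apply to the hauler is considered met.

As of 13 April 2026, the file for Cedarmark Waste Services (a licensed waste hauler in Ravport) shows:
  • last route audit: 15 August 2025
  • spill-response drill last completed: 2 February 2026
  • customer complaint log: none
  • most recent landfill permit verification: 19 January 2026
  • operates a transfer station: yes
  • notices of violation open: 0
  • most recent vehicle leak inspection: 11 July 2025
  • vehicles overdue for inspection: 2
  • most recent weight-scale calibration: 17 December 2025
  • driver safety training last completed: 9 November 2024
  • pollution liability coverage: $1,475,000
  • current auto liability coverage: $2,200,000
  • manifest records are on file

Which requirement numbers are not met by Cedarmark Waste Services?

7

1. driver safety training 520 days ago vs limit 540 → met
2. route audit 241 days ago vs limit 270 → met
3. notices of violation open 0 ≤ 4 → met
4. condition 'operates a transfer station' holds; landfill permit verification 84 days ago vs limit 90 → met
5. pollution liability coverage $1,475,000 ≥ $1,350,000 → met
6. spill-response drill 70 days ago vs limit 90 → met
7. customer complaint log absent → not met
8. vehicle leak inspection 276 days ago vs limit 365 → met
9. auto liability coverage $2,200,000 ≥ $1,950,000 → met
10. weight-scale calibration 117 days ago vs limit 120 → met
11. manifest records present → met
12. vehicles overdue for inspection 2 ≤ 2 → met
Not met: 7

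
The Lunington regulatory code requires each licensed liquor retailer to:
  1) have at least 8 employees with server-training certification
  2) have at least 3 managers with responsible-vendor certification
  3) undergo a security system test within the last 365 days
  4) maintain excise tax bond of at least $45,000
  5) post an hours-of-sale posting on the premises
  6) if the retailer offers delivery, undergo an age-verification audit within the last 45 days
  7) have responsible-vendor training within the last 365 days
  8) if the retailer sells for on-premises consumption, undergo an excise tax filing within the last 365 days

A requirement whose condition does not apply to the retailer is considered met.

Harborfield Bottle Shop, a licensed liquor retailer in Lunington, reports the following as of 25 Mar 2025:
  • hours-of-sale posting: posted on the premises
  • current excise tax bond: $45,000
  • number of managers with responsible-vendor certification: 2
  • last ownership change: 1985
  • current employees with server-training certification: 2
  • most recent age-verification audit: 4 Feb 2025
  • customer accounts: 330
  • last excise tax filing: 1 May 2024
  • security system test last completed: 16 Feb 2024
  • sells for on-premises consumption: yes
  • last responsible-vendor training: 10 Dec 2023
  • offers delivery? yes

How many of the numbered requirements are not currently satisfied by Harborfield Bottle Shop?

1. employees with server-training certification 2 < 8 → not met
2. managers with responsible-vendor certification 2 < 3 → not met
3. security system test 403 days ago vs limit 365 → not met
4. excise tax bond $45,000 ≥ $45,000 → met
5. hours-of-sale posting present → met
6. condition 'offers delivery' holds; age-verification audit 49 days ago vs limit 45 → not met
7. responsible-vendor training 471 days ago vs limit 365 → not met
8. condition 'sells for on-premises consumption' holds; excise tax filing 328 days ago vs limit 365 → met
Not met: 5 of 8

5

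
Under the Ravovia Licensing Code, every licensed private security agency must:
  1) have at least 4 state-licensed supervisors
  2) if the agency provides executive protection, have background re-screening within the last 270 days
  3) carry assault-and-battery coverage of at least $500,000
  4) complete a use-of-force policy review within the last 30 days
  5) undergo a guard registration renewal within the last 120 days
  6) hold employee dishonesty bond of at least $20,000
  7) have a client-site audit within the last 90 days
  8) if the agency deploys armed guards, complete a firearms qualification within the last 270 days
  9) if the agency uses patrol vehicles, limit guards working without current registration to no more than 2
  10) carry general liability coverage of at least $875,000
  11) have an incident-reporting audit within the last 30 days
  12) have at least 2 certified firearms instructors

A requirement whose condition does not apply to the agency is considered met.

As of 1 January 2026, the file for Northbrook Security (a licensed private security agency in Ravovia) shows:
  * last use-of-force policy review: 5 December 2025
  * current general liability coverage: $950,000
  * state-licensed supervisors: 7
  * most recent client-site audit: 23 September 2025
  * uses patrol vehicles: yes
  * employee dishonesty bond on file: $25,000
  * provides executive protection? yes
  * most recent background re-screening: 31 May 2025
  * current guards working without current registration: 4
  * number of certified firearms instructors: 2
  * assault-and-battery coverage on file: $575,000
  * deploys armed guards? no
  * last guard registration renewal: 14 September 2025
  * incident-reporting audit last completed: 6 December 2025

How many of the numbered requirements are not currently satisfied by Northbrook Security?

2

1. state-licensed supervisors 7 ≥ 4 → met
2. condition 'provides executive protection' holds; background re-screening 215 days ago vs limit 270 → met
3. assault-and-battery coverage $575,000 ≥ $500,000 → met
4. use-of-force policy review 27 days ago vs limit 30 → met
5. guard registration renewal 109 days ago vs limit 120 → met
6. employee dishonesty bond $25,000 ≥ $20,000 → met
7. client-site audit 100 days ago vs limit 90 → not met
8. condition 'deploys armed guards' does not hold → requirement n/a → met
9. condition 'uses patrol vehicles' holds; guards working without current registration 4 > 2 → not met
10. general liability coverage $950,000 ≥ $875,000 → met
11. incident-reporting audit 26 days ago vs limit 30 → met
12. certified firearms instructors 2 ≥ 2 → met
Not met: 2 of 12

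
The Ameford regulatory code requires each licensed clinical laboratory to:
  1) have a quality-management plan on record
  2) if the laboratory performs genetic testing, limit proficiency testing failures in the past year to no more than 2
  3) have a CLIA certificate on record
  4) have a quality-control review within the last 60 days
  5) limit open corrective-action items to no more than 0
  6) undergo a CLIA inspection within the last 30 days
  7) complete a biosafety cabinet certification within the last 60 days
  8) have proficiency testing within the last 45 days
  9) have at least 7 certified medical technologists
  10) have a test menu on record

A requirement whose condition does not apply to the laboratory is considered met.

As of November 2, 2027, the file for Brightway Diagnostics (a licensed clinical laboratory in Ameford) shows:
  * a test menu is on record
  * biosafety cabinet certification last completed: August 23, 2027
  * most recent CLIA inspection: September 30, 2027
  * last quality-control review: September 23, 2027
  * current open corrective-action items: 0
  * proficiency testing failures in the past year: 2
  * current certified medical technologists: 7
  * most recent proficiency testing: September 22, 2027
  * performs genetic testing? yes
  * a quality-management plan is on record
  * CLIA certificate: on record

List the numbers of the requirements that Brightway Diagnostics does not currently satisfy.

6, 7

1. quality-management plan present → met
2. condition 'performs genetic testing' holds; proficiency testing failures in the past year 2 ≤ 2 → met
3. CLIA certificate present → met
4. quality-control review 40 days ago vs limit 60 → met
5. open corrective-action items 0 ≤ 0 → met
6. CLIA inspection 33 days ago vs limit 30 → not met
7. biosafety cabinet certification 71 days ago vs limit 60 → not met
8. proficiency testing 41 days ago vs limit 45 → met
9. certified medical technologists 7 ≥ 7 → met
10. test menu present → met
Not met: 6, 7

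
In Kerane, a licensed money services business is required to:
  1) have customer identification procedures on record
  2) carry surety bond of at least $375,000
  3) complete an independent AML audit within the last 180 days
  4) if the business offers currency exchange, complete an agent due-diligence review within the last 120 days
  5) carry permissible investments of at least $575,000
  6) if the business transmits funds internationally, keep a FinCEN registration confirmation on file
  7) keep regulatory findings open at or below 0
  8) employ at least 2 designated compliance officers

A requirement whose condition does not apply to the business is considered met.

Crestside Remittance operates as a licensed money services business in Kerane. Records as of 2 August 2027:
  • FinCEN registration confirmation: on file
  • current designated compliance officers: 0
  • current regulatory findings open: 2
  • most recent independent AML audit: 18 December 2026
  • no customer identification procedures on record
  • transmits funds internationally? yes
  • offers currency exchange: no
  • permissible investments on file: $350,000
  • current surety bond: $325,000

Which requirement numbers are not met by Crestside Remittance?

1, 2, 3, 5, 7, 8

1. customer identification procedures absent → not met
2. surety bond $325,000 < $375,000 → not met
3. independent AML audit 227 days ago vs limit 180 → not met
4. condition 'offers currency exchange' does not hold → requirement n/a → met
5. permissible investments $350,000 < $575,000 → not met
6. condition 'transmits funds internationally' holds; FinCEN registration confirmation present → met
7. regulatory findings open 2 > 0 → not met
8. designated compliance officers 0 < 2 → not met
Not met: 1, 2, 3, 5, 7, 8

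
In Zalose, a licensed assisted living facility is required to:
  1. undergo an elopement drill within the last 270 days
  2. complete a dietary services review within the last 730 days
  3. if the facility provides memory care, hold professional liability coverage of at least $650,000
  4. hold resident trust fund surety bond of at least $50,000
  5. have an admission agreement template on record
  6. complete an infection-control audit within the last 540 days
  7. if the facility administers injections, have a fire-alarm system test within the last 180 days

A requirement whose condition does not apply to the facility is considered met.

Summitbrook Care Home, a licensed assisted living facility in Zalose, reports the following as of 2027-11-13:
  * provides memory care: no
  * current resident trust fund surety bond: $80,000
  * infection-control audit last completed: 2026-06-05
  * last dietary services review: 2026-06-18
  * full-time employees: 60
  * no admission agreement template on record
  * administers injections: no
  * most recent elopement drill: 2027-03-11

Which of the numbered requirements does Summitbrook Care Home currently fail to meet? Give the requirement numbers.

1. elopement drill 247 days ago vs limit 270 → met
2. dietary services review 513 days ago vs limit 730 → met
3. condition 'provides memory care' does not hold → requirement n/a → met
4. resident trust fund surety bond $80,000 ≥ $50,000 → met
5. admission agreement template absent → not met
6. infection-control audit 526 days ago vs limit 540 → met
7. condition 'administers injections' does not hold → requirement n/a → met
Not met: 5

5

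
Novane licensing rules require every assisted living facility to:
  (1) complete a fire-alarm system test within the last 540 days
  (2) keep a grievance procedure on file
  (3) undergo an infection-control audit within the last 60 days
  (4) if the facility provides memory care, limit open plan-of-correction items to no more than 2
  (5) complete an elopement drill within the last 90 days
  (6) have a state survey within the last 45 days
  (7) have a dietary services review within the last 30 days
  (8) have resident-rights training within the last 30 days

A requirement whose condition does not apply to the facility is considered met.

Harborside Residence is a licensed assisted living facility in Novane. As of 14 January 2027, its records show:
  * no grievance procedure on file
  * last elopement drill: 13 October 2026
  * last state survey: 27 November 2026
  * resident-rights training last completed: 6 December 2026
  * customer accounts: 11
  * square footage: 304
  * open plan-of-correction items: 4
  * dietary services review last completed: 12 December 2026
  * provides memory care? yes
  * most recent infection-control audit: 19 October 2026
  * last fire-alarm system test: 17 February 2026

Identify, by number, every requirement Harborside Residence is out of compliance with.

1. fire-alarm system test 331 days ago vs limit 540 → met
2. grievance procedure absent → not met
3. infection-control audit 87 days ago vs limit 60 → not met
4. condition 'provides memory care' holds; open plan-of-correction items 4 > 2 → not met
5. elopement drill 93 days ago vs limit 90 → not met
6. state survey 48 days ago vs limit 45 → not met
7. dietary services review 33 days ago vs limit 30 → not met
8. resident-rights training 39 days ago vs limit 30 → not met
Not met: 2, 3, 4, 5, 6, 7, 8

2, 3, 4, 5, 6, 7, 8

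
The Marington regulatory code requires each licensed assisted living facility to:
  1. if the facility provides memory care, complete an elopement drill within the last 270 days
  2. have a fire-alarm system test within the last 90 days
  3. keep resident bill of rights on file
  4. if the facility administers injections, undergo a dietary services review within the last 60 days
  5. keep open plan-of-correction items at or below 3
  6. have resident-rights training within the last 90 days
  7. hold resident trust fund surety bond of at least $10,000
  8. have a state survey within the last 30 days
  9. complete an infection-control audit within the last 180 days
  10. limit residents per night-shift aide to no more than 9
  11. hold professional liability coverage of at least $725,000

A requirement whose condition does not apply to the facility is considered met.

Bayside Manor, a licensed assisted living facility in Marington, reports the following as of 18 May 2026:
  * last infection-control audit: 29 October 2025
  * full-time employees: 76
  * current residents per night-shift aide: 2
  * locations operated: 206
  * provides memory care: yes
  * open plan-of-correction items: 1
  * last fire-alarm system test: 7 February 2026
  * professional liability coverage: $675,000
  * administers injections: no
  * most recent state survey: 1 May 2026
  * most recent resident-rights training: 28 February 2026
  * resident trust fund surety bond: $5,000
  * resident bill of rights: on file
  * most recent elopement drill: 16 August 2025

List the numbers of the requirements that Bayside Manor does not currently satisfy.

1. condition 'provides memory care' holds; elopement drill 275 days ago vs limit 270 → not met
2. fire-alarm system test 100 days ago vs limit 90 → not met
3. resident bill of rights present → met
4. condition 'administers injections' does not hold → requirement n/a → met
5. open plan-of-correction items 1 ≤ 3 → met
6. resident-rights training 79 days ago vs limit 90 → met
7. resident trust fund surety bond $5,000 < $10,000 → not met
8. state survey 17 days ago vs limit 30 → met
9. infection-control audit 201 days ago vs limit 180 → not met
10. residents per night-shift aide 2 ≤ 9 → met
11. professional liability coverage $675,000 < $725,000 → not met
Not met: 1, 2, 7, 9, 11

1, 2, 7, 9, 11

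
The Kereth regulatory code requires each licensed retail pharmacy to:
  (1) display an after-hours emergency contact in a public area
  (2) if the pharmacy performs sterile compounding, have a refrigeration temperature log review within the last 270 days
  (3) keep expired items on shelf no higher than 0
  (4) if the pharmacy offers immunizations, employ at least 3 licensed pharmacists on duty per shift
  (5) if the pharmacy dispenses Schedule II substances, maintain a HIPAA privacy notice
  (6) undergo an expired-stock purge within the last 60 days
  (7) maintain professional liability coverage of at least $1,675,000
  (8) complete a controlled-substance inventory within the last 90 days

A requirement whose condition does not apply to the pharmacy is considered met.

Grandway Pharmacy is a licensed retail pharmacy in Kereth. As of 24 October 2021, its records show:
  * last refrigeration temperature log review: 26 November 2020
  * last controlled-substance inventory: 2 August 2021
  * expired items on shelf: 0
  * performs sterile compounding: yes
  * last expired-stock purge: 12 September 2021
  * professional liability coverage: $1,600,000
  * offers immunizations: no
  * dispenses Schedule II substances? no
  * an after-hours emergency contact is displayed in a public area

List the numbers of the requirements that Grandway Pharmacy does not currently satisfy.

1. after-hours emergency contact present → met
2. condition 'performs sterile compounding' holds; refrigeration temperature log review 332 days ago vs limit 270 → not met
3. expired items on shelf 0 ≤ 0 → met
4. condition 'offers immunizations' does not hold → requirement n/a → met
5. condition 'dispenses Schedule II substances' does not hold → requirement n/a → met
6. expired-stock purge 42 days ago vs limit 60 → met
7. professional liability coverage $1,600,000 < $1,675,000 → not met
8. controlled-substance inventory 83 days ago vs limit 90 → met
Not met: 2, 7

2, 7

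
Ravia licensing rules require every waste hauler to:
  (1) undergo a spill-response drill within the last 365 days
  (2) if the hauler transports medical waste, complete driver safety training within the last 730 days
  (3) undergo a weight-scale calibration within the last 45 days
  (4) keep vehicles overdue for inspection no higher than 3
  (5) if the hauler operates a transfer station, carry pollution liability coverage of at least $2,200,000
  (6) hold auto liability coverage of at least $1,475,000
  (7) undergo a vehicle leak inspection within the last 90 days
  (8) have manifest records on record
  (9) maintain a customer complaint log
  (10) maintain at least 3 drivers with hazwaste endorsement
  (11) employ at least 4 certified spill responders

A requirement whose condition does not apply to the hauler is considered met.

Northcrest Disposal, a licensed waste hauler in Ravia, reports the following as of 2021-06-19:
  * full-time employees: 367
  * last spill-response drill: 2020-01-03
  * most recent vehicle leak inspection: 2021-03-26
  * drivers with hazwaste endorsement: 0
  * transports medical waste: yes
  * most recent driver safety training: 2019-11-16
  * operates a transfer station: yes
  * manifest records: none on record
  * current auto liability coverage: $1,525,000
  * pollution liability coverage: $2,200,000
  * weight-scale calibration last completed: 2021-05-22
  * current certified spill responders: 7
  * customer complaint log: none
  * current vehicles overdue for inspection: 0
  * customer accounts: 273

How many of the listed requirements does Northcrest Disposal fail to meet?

1. spill-response drill 533 days ago vs limit 365 → not met
2. condition 'transports medical waste' holds; driver safety training 581 days ago vs limit 730 → met
3. weight-scale calibration 28 days ago vs limit 45 → met
4. vehicles overdue for inspection 0 ≤ 3 → met
5. condition 'operates a transfer station' holds; pollution liability coverage $2,200,000 ≥ $2,200,000 → met
6. auto liability coverage $1,525,000 ≥ $1,475,000 → met
7. vehicle leak inspection 85 days ago vs limit 90 → met
8. manifest records absent → not met
9. customer complaint log absent → not met
10. drivers with hazwaste endorsement 0 < 3 → not met
11. certified spill responders 7 ≥ 4 → met
Not met: 4 of 11

4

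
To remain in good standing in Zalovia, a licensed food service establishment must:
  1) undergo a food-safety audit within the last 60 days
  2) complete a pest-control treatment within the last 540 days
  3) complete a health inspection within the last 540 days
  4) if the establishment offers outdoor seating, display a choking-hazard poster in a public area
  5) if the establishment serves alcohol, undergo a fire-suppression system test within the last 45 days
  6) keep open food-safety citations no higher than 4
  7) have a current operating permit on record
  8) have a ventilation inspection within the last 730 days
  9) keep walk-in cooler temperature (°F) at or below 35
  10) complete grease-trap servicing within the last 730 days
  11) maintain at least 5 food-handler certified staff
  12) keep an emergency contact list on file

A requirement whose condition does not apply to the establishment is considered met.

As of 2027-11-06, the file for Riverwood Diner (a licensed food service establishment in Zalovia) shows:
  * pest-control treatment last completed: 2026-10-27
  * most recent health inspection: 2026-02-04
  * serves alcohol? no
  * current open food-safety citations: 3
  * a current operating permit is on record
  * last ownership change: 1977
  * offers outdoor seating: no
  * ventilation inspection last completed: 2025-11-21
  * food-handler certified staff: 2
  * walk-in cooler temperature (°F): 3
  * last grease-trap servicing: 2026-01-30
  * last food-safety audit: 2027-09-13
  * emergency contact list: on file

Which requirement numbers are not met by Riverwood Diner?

3, 11

1. food-safety audit 54 days ago vs limit 60 → met
2. pest-control treatment 375 days ago vs limit 540 → met
3. health inspection 640 days ago vs limit 540 → not met
4. condition 'offers outdoor seating' does not hold → requirement n/a → met
5. condition 'serves alcohol' does not hold → requirement n/a → met
6. open food-safety citations 3 ≤ 4 → met
7. current operating permit present → met
8. ventilation inspection 715 days ago vs limit 730 → met
9. walk-in cooler temperature (°F) 3 ≤ 35 → met
10. grease-trap servicing 645 days ago vs limit 730 → met
11. food-handler certified staff 2 < 5 → not met
12. emergency contact list present → met
Not met: 3, 11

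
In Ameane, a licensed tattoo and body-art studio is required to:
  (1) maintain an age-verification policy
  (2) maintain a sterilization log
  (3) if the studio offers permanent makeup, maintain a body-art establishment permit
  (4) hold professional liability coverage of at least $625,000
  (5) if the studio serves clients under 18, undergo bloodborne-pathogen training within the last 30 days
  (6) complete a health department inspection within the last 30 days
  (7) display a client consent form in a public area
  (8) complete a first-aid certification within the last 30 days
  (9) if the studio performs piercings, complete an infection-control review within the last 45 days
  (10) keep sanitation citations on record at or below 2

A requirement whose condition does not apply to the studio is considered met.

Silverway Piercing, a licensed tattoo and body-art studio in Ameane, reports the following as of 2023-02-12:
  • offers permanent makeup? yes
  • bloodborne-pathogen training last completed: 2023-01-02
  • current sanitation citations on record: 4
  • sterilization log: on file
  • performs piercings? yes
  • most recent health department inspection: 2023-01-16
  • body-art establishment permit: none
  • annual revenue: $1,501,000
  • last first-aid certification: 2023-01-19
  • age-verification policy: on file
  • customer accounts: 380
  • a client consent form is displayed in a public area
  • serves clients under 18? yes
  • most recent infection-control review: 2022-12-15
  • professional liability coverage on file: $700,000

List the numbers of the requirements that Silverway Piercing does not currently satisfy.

3, 5, 9, 10

1. age-verification policy present → met
2. sterilization log present → met
3. condition 'offers permanent makeup' holds; body-art establishment permit absent → not met
4. professional liability coverage $700,000 ≥ $625,000 → met
5. condition 'serves clients under 18' holds; bloodborne-pathogen training 41 days ago vs limit 30 → not met
6. health department inspection 27 days ago vs limit 30 → met
7. client consent form present → met
8. first-aid certification 24 days ago vs limit 30 → met
9. condition 'performs piercings' holds; infection-control review 59 days ago vs limit 45 → not met
10. sanitation citations on record 4 > 2 → not met
Not met: 3, 5, 9, 10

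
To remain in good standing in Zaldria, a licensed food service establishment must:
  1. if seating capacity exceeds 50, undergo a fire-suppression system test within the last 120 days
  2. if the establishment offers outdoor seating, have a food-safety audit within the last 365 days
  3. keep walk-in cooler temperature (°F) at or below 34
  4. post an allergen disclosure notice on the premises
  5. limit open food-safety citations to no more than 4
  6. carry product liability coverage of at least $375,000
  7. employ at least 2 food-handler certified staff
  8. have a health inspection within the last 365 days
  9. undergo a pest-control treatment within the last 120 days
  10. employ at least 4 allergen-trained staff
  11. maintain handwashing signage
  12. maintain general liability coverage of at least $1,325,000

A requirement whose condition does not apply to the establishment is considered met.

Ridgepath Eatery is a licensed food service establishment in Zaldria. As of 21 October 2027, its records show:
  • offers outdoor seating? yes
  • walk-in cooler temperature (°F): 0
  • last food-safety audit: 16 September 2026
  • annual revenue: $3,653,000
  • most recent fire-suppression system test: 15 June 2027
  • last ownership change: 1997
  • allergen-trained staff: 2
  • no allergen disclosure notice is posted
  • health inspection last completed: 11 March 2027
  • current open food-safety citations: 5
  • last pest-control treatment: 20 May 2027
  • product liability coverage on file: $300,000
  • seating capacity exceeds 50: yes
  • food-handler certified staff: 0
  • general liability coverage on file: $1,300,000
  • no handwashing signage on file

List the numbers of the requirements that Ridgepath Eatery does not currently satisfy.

1. condition 'seating capacity exceeds 50' holds; fire-suppression system test 128 days ago vs limit 120 → not met
2. condition 'offers outdoor seating' holds; food-safety audit 400 days ago vs limit 365 → not met
3. walk-in cooler temperature (°F) 0 ≤ 34 → met
4. allergen disclosure notice absent → not met
5. open food-safety citations 5 > 4 → not met
6. product liability coverage $300,000 < $375,000 → not met
7. food-handler certified staff 0 < 2 → not met
8. health inspection 224 days ago vs limit 365 → met
9. pest-control treatment 154 days ago vs limit 120 → not met
10. allergen-trained staff 2 < 4 → not met
11. handwashing signage absent → not met
12. general liability coverage $1,300,000 < $1,325,000 → not met
Not met: 1, 2, 4, 5, 6, 7, 9, 10, 11, 12

1, 2, 4, 5, 6, 7, 9, 10, 11, 12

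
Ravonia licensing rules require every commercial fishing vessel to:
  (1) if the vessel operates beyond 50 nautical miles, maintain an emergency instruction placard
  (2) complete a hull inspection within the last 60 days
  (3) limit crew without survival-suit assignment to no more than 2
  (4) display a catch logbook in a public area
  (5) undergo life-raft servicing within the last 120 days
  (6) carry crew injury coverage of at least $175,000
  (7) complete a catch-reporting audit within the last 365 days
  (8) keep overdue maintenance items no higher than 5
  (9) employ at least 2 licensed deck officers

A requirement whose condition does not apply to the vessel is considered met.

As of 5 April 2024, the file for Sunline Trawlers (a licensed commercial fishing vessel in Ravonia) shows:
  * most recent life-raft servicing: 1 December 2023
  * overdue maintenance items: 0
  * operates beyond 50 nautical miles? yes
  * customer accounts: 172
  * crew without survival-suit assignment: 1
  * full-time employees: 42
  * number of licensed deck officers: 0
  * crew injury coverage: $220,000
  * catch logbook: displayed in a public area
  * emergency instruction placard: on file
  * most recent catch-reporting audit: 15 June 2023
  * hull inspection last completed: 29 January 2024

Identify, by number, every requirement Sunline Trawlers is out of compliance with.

2, 5, 9

1. condition 'operates beyond 50 nautical miles' holds; emergency instruction placard present → met
2. hull inspection 67 days ago vs limit 60 → not met
3. crew without survival-suit assignment 1 ≤ 2 → met
4. catch logbook present → met
5. life-raft servicing 126 days ago vs limit 120 → not met
6. crew injury coverage $220,000 ≥ $175,000 → met
7. catch-reporting audit 295 days ago vs limit 365 → met
8. overdue maintenance items 0 ≤ 5 → met
9. licensed deck officers 0 < 2 → not met
Not met: 2, 5, 9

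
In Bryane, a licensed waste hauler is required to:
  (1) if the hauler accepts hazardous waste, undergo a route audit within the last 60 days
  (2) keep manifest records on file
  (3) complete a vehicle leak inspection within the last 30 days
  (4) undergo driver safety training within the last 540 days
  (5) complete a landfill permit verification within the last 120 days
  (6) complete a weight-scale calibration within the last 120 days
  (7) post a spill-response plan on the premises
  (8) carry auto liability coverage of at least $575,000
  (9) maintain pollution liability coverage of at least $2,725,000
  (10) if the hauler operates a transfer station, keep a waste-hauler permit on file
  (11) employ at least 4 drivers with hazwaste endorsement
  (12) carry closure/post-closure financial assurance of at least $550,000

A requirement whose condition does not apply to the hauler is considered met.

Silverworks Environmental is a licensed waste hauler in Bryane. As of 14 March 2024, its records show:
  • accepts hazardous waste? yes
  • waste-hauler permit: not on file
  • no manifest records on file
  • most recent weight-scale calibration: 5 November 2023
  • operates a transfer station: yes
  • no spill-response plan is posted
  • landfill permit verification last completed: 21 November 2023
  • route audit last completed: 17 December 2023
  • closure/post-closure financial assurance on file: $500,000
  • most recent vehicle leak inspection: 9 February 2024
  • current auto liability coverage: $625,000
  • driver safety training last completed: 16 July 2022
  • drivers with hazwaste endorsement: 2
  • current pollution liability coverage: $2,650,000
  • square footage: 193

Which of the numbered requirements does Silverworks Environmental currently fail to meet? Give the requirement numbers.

1, 2, 3, 4, 6, 7, 9, 10, 11, 12

1. condition 'accepts hazardous waste' holds; route audit 88 days ago vs limit 60 → not met
2. manifest records absent → not met
3. vehicle leak inspection 34 days ago vs limit 30 → not met
4. driver safety training 607 days ago vs limit 540 → not met
5. landfill permit verification 114 days ago vs limit 120 → met
6. weight-scale calibration 130 days ago vs limit 120 → not met
7. spill-response plan absent → not met
8. auto liability coverage $625,000 ≥ $575,000 → met
9. pollution liability coverage $2,650,000 < $2,725,000 → not met
10. condition 'operates a transfer station' holds; waste-hauler permit absent → not met
11. drivers with hazwaste endorsement 2 < 4 → not met
12. closure/post-closure financial assurance $500,000 < $550,000 → not met
Not met: 1, 2, 3, 4, 6, 7, 9, 10, 11, 12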